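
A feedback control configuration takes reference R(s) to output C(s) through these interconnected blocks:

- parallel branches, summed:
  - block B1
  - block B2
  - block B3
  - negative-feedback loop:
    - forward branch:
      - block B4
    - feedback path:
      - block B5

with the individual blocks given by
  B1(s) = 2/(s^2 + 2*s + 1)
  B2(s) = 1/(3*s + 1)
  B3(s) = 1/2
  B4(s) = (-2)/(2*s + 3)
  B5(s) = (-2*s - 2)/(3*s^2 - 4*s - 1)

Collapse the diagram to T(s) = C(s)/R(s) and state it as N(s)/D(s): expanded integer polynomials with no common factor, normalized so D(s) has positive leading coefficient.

The answer is (18*s^6 + 21*s^5 + 69*s^4 + 40*s^3 - 98*s^2 - 13*s + 11)/(36*s^6 + 90*s^5 + 14*s^4 - 112*s^3 - 84*s^2 - 10*s + 2).

Reasoning:
[1] apply the feedback formula to B4, B5 -> (-6*s^2 + 8*s + 2)/(6*s^3 + s^2 - 10*s + 1)
[2] sum the parallel branches B1, B2, B3, [B4/(1+B4*B5)]: this yields T(s), and no further normalization is needed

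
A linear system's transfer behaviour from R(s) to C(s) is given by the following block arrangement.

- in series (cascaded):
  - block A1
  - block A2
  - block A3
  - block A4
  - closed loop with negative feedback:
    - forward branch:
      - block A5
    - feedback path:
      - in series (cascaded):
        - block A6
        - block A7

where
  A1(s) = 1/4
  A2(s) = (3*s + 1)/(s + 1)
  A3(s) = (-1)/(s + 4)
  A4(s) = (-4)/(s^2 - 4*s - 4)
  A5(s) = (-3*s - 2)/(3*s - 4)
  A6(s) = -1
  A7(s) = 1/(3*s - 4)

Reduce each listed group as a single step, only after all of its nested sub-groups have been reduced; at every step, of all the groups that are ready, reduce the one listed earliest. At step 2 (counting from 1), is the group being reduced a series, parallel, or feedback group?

1. series reduction of A6, A7
2. feedback reduction of A5, (A6*A7)
3. reduce the series chain A1, A2, A3, A4, [A5/(1+A5*(A6*A7))]
At step 2 the group reduced is feedback.

Answer: feedback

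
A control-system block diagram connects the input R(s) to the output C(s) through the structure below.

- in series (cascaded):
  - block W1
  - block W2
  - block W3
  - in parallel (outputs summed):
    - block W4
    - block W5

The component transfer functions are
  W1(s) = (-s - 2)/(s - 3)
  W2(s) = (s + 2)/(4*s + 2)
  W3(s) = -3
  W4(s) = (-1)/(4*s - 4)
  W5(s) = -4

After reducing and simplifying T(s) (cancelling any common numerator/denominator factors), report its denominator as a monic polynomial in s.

[1] combine W4, W5 in parallel; result (15 - 16*s)/(4*s - 4)
[2] reduce the series chain W1, W2, W3, (W4+W5); result (-48*s^3 - 147*s^2 - 12*s + 180)/(16*s^3 - 56*s^2 + 16*s + 24)
T(s) is the step-2 result (common factors already cancelled). Leading coefficient of the denominator: 16. Divide through by 16 for the monic polynomial.

Answer: s^3 - 7*s^2/2 + s + 3/2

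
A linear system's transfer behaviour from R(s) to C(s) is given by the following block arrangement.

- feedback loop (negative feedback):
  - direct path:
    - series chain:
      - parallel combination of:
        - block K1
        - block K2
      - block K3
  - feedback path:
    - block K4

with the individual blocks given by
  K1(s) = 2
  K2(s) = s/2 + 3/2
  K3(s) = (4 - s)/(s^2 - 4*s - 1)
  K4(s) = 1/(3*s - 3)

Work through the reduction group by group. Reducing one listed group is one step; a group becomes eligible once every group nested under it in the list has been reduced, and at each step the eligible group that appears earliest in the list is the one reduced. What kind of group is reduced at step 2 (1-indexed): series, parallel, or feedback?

Answer: series

Working:
Step 1: combine K1, K2 in parallel
Step 2: cascade (K1+K2), K3
Step 3: collapse the loop (((K1+K2)*K3) forward, K4 return)
Step 2: series.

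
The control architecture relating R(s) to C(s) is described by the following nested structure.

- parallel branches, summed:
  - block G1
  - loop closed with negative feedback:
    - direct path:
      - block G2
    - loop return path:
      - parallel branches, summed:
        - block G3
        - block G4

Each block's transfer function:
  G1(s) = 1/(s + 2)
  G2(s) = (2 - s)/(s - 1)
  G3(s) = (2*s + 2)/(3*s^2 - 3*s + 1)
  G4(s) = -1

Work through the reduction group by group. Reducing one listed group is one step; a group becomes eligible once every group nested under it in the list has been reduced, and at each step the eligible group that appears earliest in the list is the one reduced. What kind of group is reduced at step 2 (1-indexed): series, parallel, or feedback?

The answer is feedback.

Reasoning:
Step 1. add G3, G4 (parallel)
Step 2. close the feedback loop around G2, (G3+G4)
Step 3. parallel reduction of G1, [G2/(1+G2*(G3+G4))]
Step 2 collapses a feedback group.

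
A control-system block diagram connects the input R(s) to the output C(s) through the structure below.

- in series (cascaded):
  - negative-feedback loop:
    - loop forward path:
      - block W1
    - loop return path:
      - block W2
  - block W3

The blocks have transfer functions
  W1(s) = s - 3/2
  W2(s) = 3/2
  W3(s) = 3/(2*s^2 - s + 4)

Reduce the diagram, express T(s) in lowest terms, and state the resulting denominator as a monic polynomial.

1. feedback reduction of W1, W2, giving (4*s - 6)/(6*s - 5)
2. cascade [W1/(1+W1*W2)], W3, giving (12*s - 18)/(12*s^3 - 16*s^2 + 29*s - 20)
The result of step 2 is T(s) in lowest terms. Its denominator has leading coefficient 12; dividing the denominator through by 12 makes it monic.

Answer: s^3 - 4*s^2/3 + 29*s/12 - 5/3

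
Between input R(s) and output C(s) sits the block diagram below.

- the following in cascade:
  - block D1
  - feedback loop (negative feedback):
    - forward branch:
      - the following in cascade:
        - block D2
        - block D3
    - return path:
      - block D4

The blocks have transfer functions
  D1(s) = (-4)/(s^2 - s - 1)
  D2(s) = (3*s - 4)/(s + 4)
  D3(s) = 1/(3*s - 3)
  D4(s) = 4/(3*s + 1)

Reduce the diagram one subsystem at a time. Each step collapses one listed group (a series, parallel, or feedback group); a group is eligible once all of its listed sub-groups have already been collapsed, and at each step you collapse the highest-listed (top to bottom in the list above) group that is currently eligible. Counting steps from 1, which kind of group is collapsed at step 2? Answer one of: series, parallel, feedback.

The answer is feedback.

Reasoning:
Step 1: series reduction of D2, D3
Step 2: apply the feedback formula to (D2*D3), D4
Step 3: series reduction of D1, [(D2*D3)/(1+(D2*D3)*D4)]
Step 2 collapses a feedback group.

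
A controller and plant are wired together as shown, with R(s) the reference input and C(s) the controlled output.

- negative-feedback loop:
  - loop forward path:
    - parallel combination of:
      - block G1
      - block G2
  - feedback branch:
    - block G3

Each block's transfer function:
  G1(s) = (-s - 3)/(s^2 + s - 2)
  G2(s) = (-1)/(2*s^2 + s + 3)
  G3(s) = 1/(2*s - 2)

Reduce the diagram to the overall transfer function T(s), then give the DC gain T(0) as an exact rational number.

Reducing step by step:

Step 1: parallel reduction of G1, G2; result (-2*s^3 - 8*s^2 - 7*s - 7)/(2*s^4 + 3*s^3 + s - 6)
Step 2: collapse the loop ((G1+G2) forward, G3 return); result (-4*s^4 - 12*s^3 + 2*s^2 + 14)/(4*s^5 + 2*s^4 - 8*s^3 - 6*s^2 - 21*s + 5)
That last expression is T(s); at s = 0 only the constant terms survive, so T(0) = 14/5.

Answer: 14/5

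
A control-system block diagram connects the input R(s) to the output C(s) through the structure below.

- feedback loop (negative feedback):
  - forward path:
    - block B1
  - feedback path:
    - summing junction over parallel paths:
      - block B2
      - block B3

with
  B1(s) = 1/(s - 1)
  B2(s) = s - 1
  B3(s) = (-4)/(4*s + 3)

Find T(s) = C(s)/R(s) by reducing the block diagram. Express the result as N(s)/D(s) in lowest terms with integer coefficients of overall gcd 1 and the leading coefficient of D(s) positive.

(1) reduce the parallel group B2, B3: (4*s^2 - s - 7)/(4*s + 3)
(2) collapse the loop (B1 forward, (B2+B3) return); the result is T(s) itself (integer coefficients, no common factor, positive leading denominator coefficient)

Answer: (4*s + 3)/(8*s^2 - 2*s - 10)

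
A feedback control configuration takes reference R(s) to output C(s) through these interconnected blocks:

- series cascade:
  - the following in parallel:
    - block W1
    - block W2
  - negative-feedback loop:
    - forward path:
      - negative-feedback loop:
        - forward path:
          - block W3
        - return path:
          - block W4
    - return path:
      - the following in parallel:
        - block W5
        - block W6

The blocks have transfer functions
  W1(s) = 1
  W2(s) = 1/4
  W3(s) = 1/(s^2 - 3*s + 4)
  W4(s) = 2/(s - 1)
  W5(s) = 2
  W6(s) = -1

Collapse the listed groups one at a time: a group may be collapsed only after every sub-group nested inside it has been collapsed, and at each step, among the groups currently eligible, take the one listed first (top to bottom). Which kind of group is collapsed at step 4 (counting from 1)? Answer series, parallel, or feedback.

1. sum the parallel branches W1, W2
2. feedback reduction of W3, W4
3. reduce the parallel group W5, W6
4. reduce the feedback loop with forward [W3/(1+W3*W4)] and return (W5+W6)
5. combine (W1+W2), [[W3/(1+W3*W4)]/(1+[W3/(1+W3*W4)]*(W5+W6))] in series
So the answer for step 4 is feedback.

Final answer: feedback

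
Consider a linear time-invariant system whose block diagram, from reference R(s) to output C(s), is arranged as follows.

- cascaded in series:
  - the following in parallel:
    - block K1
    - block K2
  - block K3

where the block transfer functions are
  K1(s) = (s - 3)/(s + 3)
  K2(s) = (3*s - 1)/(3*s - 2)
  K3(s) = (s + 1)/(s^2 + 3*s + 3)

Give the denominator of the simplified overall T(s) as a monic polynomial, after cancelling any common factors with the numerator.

[1] combine K1, K2 in parallel, giving (6*s^2 - 3*s + 3)/(3*s^2 + 7*s - 6)
[2] cascade (K1+K2), K3, giving (6*s^3 + 3*s^2 + 3)/(3*s^4 + 16*s^3 + 24*s^2 + 3*s - 18)
T(s) is the step-2 result (common factors already cancelled). Leading coefficient of the denominator: 3. Divide through by 3 for the monic polynomial.

Therefore the answer is s^4 + 16*s^3/3 + 8*s^2 + s - 6.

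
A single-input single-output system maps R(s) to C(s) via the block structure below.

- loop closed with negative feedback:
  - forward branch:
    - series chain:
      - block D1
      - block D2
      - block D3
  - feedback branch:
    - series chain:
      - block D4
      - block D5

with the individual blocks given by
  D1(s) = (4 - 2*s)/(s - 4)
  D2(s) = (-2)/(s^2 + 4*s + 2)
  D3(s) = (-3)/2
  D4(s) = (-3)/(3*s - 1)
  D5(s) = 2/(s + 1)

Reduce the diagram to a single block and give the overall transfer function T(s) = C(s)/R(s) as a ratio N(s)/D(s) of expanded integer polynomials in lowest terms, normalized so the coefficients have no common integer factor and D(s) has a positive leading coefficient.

1. series reduction of D1, D2, D3 = (12 - 6*s)/(s^3 - 14*s - 8)
2. series reduction of D4, D5 = (-6)/(3*s^2 + 2*s - 1)
3. apply the feedback formula to (D1*D2*D3), (D4*D5) - this is the overall T(s), already in the required normalized form

Final answer: (-18*s^3 + 24*s^2 + 30*s - 12)/(3*s^5 + 2*s^4 - 43*s^3 - 52*s^2 + 34*s - 64)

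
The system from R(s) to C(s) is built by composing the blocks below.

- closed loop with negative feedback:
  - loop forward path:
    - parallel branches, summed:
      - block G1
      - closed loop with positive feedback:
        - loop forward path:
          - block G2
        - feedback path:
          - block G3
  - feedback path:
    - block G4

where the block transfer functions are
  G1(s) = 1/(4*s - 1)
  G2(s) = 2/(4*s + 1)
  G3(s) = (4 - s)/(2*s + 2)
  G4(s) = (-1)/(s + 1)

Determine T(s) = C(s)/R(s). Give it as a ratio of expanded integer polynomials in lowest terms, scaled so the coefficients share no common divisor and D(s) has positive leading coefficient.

The answer is (12*s^3 + 24*s^2 + 7*s - 5)/(16*s^4 + 36*s^3 - 10*s^2 - 27*s + 8).

Reasoning:
(1) feedback reduction of G2, G3 gives (2*s + 2)/(4*s^2 + 6*s - 3)
(2) combine G1, [G2/(1-G2*G3)] in parallel gives (12*s^2 + 12*s - 5)/(16*s^3 + 20*s^2 - 18*s + 3)
(3) reduce the feedback loop with forward (G1+[G2/(1-G2*G3)]) and return G4: this yields T(s), and no further normalization is needed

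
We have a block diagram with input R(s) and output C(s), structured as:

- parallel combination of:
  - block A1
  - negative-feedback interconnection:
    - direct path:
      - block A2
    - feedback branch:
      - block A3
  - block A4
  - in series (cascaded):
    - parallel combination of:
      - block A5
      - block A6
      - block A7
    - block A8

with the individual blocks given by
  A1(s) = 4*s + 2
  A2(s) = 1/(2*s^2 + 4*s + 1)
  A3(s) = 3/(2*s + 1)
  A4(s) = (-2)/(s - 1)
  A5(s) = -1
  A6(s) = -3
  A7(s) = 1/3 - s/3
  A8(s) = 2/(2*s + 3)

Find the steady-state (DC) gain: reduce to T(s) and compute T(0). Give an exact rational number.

Reducing step by step:

Step 1. apply the feedback formula to A2, A3 -> (2*s + 1)/(4*s^3 + 10*s^2 + 6*s + 4)
Step 2. sum the parallel branches A5, A6, A7 -> -s/3 - 11/3
Step 3. series reduction of (A5+A6+A7), A8 -> (-2*s - 22)/(6*s + 9)
Step 4. parallel reduction of A1, [A2/(1+A2*A3)], A4, ((A5+A6+A7)*A8) -> (96*s^6 + 328*s^5 + 116*s^4 - 436*s^3 - 412*s^2 - 347*s - 65)/(24*s^5 + 72*s^4 + 30*s^3 - 48*s^2 - 42*s - 36)
Evaluating the step-4 result (the overall T(s)) at s = 0 gives T(0) = -65/(-36) = 65/36.

Answer: 65/36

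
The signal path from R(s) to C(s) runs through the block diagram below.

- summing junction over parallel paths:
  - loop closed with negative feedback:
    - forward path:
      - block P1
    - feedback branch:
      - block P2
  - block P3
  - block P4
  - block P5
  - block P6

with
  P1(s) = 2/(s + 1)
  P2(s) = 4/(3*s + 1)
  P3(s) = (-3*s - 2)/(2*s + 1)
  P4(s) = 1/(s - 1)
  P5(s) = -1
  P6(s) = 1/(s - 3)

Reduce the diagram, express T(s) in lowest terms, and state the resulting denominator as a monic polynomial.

Reducing step by step:

Step 1: apply the feedback formula to P1, P2, giving (6*s + 2)/(3*s^2 + 4*s + 9)
Step 2: sum the parallel branches [P1/(1+P1*P2)], P3, P4, P5, P6, giving (-15*s^5 + 55*s^4 - 26*s^3 + 112*s^2 - 111*s - 111)/(6*s^5 - 13*s^4 - 4*s^3 - 46*s^2 + 30*s + 27)
No further cancellation is possible in the step-2 result, so that is T(s). Its denominator becomes monic after dividing by the leading coefficient 6.

Answer: s^5 - 13*s^4/6 - 2*s^3/3 - 23*s^2/3 + 5*s + 9/2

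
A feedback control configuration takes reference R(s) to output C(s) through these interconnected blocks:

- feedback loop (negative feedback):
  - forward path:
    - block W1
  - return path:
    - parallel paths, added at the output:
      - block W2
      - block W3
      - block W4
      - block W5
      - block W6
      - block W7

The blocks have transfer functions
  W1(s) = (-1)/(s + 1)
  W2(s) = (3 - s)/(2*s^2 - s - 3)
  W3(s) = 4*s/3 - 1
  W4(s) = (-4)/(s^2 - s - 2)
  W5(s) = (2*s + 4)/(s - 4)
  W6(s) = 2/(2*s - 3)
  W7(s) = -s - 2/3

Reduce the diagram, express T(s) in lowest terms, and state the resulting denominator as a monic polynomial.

The answer is s^5 - 11*s^4/2 - 63*s^3/4 + 265*s^2/4 - 29*s/2 - 60.

Reasoning:
Step 1: add W2, W3, W4, W5, W6, W7 (parallel) -> (2*s^5 - 11*s^4 + 81*s^3 - 178*s^2 + 16*s + 168)/(6*s^4 - 39*s^3 + 57*s^2 + 30*s - 72)
Step 2: collapse the loop (W1 forward, (W2+W3+W4+W5+W6+W7) return) -> (-6*s^4 + 39*s^3 - 57*s^2 - 30*s + 72)/(4*s^5 - 22*s^4 - 63*s^3 + 265*s^2 - 58*s - 240)
Step 2 gives the fully reduced T(s), with no common factor left to cancel. The denominator's leading coefficient is 4, so divide each of its coefficients by 4 to get the monic form.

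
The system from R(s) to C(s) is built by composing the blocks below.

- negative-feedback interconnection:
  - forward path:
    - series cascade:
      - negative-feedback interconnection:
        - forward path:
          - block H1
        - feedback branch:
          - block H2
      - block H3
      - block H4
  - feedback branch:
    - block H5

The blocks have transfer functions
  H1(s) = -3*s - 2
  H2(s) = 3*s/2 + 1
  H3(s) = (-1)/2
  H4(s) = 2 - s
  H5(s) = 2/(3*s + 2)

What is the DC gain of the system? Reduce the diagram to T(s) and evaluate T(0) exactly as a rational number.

Step 1 - feedback reduction of H1, H2, giving (6*s + 4)/(9*s^2 + 12*s + 2)
Step 2 - reduce the series chain [H1/(1+H1*H2)], H3, H4, giving (3*s^2 - 4*s - 4)/(9*s^2 + 12*s + 2)
Step 3 - close the feedback loop around ([H1/(1+H1*H2)]*H3*H4), H5, giving (3*s^2 - 4*s - 4)/(9*s^2 + 14*s - 2)
DC gain: substitute s = 0 into T(s) from step 3: T(0) = -4/(-2) = 2.

Final answer: 2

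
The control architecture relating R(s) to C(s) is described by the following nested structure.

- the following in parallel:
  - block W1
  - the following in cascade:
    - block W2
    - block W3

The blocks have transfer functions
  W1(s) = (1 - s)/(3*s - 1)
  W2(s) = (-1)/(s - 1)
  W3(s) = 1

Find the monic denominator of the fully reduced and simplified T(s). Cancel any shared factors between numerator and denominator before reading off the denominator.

Step 1 - cascade W2, W3 gives (-1)/(s - 1)
Step 2 - parallel reduction of W1, (W2*W3) gives (-s^2 - s)/(3*s^2 - 4*s + 1)
The result of step 2 is T(s) in lowest terms. Its denominator has leading coefficient 3; dividing the denominator through by 3 makes it monic.

Answer: s^2 - 4*s/3 + 1/3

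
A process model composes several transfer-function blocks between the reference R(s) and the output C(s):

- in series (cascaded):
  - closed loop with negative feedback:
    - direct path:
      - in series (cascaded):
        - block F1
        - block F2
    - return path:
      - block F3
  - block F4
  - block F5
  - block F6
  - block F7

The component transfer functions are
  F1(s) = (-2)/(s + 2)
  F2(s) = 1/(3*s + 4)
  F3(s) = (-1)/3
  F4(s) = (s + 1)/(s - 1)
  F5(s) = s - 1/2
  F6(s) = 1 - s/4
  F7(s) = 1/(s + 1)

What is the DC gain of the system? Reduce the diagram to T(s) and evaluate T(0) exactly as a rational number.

Answer: -3/26

Working:
1. multiply F1, F2 (series): (-2)/(3*s^2 + 10*s + 8)
2. reduce the feedback loop with forward (F1*F2) and return F3: (-6)/(9*s^2 + 30*s + 26)
3. multiply [(F1*F2)/(1+(F1*F2)*F3)], F4, F5, F6, F7 (series): (6*s^2 - 27*s + 12)/(36*s^3 + 84*s^2 - 16*s - 104)
Evaluating the step-3 result (the overall T(s)) at s = 0 gives T(0) = 12/(-104) = -3/26.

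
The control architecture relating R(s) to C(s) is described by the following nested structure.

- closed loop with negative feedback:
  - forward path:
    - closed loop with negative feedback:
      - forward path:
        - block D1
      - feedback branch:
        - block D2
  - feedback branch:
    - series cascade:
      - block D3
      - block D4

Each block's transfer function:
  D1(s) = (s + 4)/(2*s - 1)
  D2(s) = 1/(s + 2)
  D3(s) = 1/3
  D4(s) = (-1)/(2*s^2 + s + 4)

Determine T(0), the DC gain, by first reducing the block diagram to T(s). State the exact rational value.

Reducing step by step:

(1) feedback reduction of D1, D2: (s^2 + 6*s + 8)/(2*s^2 + 4*s + 2)
(2) series reduction of D3, D4: (-1)/(6*s^2 + 3*s + 12)
(3) collapse the loop ([D1/(1+D1*D2)] forward, (D3*D4) return): (6*s^4 + 39*s^3 + 78*s^2 + 96*s + 96)/(12*s^4 + 30*s^3 + 47*s^2 + 48*s + 16)
Evaluating the step-3 result (the overall T(s)) at s = 0 gives T(0) = 96/16 = 6.

Answer: 6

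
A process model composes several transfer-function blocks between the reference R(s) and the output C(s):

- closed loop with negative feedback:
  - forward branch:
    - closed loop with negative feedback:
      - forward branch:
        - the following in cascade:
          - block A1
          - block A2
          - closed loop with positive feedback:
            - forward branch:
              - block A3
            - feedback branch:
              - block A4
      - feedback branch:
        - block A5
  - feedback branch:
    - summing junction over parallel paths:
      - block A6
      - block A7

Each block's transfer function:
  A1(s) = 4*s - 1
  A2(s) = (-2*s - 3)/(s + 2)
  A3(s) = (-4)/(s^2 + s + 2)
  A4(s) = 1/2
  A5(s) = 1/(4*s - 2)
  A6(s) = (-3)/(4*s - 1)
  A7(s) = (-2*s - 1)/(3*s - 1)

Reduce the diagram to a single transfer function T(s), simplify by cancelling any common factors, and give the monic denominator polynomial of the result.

Step 1 - feedback reduction of A3, A4: (-4)/(s^2 + s + 4)
Step 2 - series reduction of A1, A2, [A3/(1-A3*A4)]: (32*s^2 + 40*s - 12)/(s^3 + 3*s^2 + 6*s + 8)
Step 3 - close the feedback loop around (A1*A2*[A3/(1-A3*A4)]), A5: (64*s^3 + 48*s^2 - 64*s + 12)/(2*s^4 + 5*s^3 + 25*s^2 + 30*s - 14)
Step 4 - combine A6, A7 in parallel: (-8*s^2 - 11*s + 4)/(12*s^2 - 7*s + 1)
Step 5 - apply the feedback formula to [(A1*A2*[A3/(1-A3*A4)])/(1+(A1*A2*[A3/(1-A3*A4)])*A5)], (A6+A7): (192*s^4 + 80*s^3 - 240*s^2 + 100*s - 12)/(6*s^5 - 115*s^4 - 234*s^3 + 49*s^2 + 124*s - 34)
Step 5 gives the fully reduced T(s), with no common factor left to cancel. The denominator's leading coefficient is 6, so divide each of its coefficients by 6 to get the monic form.

Final answer: s^5 - 115*s^4/6 - 39*s^3 + 49*s^2/6 + 62*s/3 - 17/3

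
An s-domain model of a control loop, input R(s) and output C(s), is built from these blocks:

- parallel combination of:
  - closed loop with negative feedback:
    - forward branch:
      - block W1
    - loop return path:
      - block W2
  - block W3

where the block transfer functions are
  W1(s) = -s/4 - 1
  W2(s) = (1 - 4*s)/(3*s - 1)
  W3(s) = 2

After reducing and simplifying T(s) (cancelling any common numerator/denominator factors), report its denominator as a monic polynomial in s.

First reduce the diagram to T(s).

Step 1 - close the feedback loop around W1, W2 = (-3*s^2 - 11*s + 4)/(4*s^2 + 27*s - 8)
Step 2 - combine [W1/(1+W1*W2)], W3 in parallel = (5*s^2 + 43*s - 12)/(4*s^2 + 27*s - 8)
The result of step 2 is T(s) in lowest terms. Its denominator has leading coefficient 4; dividing the denominator through by 4 makes it monic.

Answer: s^2 + 27*s/4 - 2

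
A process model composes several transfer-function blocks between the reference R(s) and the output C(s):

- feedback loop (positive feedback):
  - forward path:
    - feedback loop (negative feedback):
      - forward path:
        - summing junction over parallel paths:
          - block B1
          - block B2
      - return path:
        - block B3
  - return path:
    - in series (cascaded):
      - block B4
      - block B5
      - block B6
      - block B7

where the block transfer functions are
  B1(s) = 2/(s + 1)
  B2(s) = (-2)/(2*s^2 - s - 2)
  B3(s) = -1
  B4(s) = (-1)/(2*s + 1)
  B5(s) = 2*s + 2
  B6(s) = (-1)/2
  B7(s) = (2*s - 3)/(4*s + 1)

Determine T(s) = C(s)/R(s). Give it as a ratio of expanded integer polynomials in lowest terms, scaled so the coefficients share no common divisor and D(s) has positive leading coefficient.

Step 1 - reduce the parallel group B1, B2; result (4*s^2 - 4*s - 6)/(2*s^3 + s^2 - 3*s - 2)
Step 2 - close the feedback loop around (B1+B2), B3; result (4*s^2 - 4*s - 6)/(2*s^3 - 3*s^2 + s + 4)
Step 3 - reduce the series chain B4, B5, B6, B7; result (2*s^2 - s - 3)/(8*s^2 + 6*s + 1)
Step 4 - reduce the feedback loop with forward [(B1+B2)/(1+(B1+B2)*B3)] and return (B4*B5*B6*B7), giving the overall T(s)

Answer: (32*s^4 - 8*s^3 - 68*s^2 - 40*s - 6)/(16*s^5 - 20*s^4 + 4*s^3 + 55*s^2 + 7*s - 14)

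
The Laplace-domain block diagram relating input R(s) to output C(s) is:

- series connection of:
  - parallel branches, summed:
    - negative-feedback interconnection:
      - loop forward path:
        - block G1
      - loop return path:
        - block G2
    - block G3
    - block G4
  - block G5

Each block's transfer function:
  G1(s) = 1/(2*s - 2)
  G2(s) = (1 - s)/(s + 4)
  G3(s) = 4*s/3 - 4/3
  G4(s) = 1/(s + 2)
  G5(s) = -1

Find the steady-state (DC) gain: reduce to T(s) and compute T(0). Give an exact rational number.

First reduce the diagram to T(s).

[1] apply the feedback formula to G1, G2 = (s + 4)/(2*s^2 + 5*s - 7)
[2] add [G1/(1+G1*G2)], G3, G4 (parallel) = (8*s^4 + 28*s^3 - 15*s^2 - 35*s + 59)/(6*s^3 + 27*s^2 + 9*s - 42)
[3] series reduction of ([G1/(1+G1*G2)]+G3+G4), G5 = (-8*s^4 - 28*s^3 + 15*s^2 + 35*s - 59)/(6*s^3 + 27*s^2 + 9*s - 42)
DC gain: substitute s = 0 into T(s) from step 3: T(0) = -59/(-42) = 59/42.

Answer: 59/42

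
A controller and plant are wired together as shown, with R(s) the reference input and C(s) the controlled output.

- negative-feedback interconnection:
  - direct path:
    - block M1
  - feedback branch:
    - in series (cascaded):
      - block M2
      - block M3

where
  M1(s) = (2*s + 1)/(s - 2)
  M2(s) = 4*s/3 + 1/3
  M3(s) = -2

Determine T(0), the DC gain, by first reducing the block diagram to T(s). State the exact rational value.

Answer: -3/8

Working:
Step 1: multiply M2, M3 (series); result -8*s/3 - 2/3
Step 2: feedback reduction of M1, (M2*M3); result (-6*s - 3)/(16*s^2 + 9*s + 8)
Evaluating the step-2 result (the overall T(s)) at s = 0 gives T(0) = -3/8.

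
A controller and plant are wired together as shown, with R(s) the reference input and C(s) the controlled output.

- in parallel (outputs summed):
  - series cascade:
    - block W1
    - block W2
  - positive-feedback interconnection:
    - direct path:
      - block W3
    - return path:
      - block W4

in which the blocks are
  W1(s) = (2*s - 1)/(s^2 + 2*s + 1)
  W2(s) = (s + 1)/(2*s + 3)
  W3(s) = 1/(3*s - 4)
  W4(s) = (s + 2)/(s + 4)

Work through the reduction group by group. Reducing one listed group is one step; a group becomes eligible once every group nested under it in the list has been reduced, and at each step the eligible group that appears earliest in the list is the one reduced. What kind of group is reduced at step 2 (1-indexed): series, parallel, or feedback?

The answer is feedback.

Reasoning:
Step 1: combine W1, W2 in series
Step 2: close the feedback loop around W3, W4
Step 3: reduce the parallel group (W1*W2), [W3/(1-W3*W4)]
At step 2 the group reduced is feedback.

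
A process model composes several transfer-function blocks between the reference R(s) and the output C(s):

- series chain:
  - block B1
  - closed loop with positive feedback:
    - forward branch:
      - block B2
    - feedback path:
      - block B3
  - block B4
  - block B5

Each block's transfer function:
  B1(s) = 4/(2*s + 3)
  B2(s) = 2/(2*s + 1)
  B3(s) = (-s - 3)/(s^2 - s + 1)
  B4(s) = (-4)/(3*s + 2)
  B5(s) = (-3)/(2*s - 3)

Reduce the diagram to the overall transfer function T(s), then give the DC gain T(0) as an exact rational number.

Step 1: collapse the loop (B2 forward, B3 return) gives (2*s^2 - 2*s + 2)/(2*s^3 - s^2 + 3*s + 7)
Step 2: multiply B1, [B2/(1-B2*B3)], B4, B5 (series) gives (96*s^2 - 96*s + 96)/(24*s^6 + 4*s^5 - 26*s^4 + 99*s^3 - 7*s^2 - 243*s - 126)
The step-2 result is T(s). Setting s = 0: T(0) = 96/(-126) = -16/21.

Hence the answer: -16/21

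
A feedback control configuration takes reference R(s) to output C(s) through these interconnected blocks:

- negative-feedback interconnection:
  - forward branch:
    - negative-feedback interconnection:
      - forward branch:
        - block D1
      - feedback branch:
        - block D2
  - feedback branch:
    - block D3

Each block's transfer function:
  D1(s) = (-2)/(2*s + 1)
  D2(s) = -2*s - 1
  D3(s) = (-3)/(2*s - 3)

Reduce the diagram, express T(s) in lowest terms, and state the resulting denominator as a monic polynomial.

1. reduce the feedback loop with forward D1 and return D2, giving (-2)/(6*s + 3)
2. reduce the feedback loop with forward [D1/(1+D1*D2)] and return D3, giving (6 - 4*s)/(12*s^2 - 12*s - 3)
The result of step 2 is T(s) in lowest terms. Its denominator has leading coefficient 12; dividing the denominator through by 12 makes it monic.

Hence the answer: s^2 - s - 1/4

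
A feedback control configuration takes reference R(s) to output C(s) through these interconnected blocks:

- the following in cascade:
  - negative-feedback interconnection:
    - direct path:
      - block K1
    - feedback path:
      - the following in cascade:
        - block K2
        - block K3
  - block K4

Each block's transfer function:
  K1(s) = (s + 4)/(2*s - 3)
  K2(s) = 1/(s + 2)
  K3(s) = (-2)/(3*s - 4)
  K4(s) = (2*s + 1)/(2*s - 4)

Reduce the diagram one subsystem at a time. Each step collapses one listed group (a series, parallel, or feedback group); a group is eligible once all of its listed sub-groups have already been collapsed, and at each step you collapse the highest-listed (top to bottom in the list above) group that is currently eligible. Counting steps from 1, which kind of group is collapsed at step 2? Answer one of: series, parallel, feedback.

The answer is feedback.

Reasoning:
Step 1. series reduction of K2, K3
Step 2. feedback reduction of K1, (K2*K3)
Step 3. cascade [K1/(1+K1*(K2*K3))], K4
Step 2 collapses a feedback group.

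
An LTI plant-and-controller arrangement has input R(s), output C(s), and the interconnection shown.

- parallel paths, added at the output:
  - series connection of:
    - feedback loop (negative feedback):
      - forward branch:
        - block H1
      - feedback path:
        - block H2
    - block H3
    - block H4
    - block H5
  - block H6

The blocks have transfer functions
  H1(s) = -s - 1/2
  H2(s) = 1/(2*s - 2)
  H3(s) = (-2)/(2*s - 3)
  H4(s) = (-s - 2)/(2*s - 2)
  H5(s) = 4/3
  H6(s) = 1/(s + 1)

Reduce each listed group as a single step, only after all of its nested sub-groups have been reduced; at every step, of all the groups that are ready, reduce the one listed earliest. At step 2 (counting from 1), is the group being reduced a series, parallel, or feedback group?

Step 1 - close the feedback loop around H1, H2
Step 2 - combine [H1/(1+H1*H2)], H3, H4, H5 in series
Step 3 - combine ([H1/(1+H1*H2)]*H3*H4*H5), H6 in parallel
The group at step 2 is a series group.

Therefore the answer is series.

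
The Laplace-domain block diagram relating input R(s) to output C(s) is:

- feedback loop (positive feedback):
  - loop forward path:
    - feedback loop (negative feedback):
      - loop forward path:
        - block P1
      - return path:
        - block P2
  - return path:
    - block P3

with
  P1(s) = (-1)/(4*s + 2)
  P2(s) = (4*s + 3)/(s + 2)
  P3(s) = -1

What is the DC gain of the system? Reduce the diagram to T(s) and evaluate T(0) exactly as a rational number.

1. apply the feedback formula to P1, P2 -> (-s - 2)/(4*s^2 + 6*s + 1)
2. reduce the feedback loop with forward [P1/(1+P1*P2)] and return P3 -> (-s - 2)/(4*s^2 + 5*s - 1)
The step-2 result is T(s). Setting s = 0: T(0) = -2/(-1) = 2.

Answer: 2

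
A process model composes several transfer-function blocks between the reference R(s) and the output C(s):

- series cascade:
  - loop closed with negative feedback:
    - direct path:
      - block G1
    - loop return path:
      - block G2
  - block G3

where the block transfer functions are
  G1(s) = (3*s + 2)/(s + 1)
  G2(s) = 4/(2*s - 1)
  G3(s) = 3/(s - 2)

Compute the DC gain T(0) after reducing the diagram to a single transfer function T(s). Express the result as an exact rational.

First reduce the diagram to T(s).

Step 1 - apply the feedback formula to G1, G2: (6*s^2 + s - 2)/(2*s^2 + 13*s + 7)
Step 2 - multiply [G1/(1+G1*G2)], G3 (series): (18*s^2 + 3*s - 6)/(2*s^3 + 9*s^2 - 19*s - 14)
DC gain: substitute s = 0 into T(s) from step 2: T(0) = -6/(-14) = 3/7.

Answer: 3/7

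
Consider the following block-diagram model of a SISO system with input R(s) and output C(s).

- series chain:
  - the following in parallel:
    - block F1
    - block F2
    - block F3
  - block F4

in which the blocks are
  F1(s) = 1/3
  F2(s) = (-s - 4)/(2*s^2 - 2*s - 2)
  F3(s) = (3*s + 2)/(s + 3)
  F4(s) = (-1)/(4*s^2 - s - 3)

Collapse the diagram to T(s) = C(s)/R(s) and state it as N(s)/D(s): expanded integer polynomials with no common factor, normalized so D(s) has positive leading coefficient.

1. combine F1, F2, F3 in parallel gives (20*s^3 - 5*s^2 - 59*s - 54)/(6*s^3 + 12*s^2 - 24*s - 18)
2. reduce the series chain (F1+F2+F3), F4, giving the overall T(s)

Therefore the answer is (-20*s^3 + 5*s^2 + 59*s + 54)/(24*s^5 + 42*s^4 - 126*s^3 - 84*s^2 + 90*s + 54).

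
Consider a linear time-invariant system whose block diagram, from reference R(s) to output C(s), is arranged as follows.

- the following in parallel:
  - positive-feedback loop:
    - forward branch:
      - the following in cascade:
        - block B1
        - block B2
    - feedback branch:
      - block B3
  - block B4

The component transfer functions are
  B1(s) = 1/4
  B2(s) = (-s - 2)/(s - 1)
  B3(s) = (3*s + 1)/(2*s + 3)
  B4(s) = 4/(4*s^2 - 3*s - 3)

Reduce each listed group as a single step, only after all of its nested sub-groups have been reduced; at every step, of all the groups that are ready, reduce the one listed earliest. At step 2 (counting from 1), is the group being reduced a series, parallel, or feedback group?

Answer: feedback

Working:
1. multiply B1, B2 (series)
2. close the feedback loop around (B1*B2), B3
3. parallel reduction of [(B1*B2)/(1-(B1*B2)*B3)], B4
At step 2 the group reduced is feedback.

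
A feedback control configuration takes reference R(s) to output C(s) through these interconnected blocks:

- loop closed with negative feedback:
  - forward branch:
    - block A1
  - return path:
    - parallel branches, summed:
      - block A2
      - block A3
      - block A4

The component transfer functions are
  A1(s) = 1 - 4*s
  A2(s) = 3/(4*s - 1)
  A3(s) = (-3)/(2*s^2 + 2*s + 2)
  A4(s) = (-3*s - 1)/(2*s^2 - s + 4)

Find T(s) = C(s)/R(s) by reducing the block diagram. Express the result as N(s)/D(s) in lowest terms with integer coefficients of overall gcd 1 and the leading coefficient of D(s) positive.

The answer is (-16*s^5 - 4*s^4 - 38*s^3 - 14*s^2 - 26*s + 8)/(16*s^4 + 46*s^3 - 14*s^2 + 39*s - 30).

Reasoning:
Step 1. parallel reduction of A2, A3, A4 -> (-12*s^4 - 44*s^3 + 24*s^2 - 33*s + 38)/(16*s^5 + 4*s^4 + 38*s^3 + 14*s^2 + 26*s - 8)
Step 2. feedback reduction of A1, (A2+A3+A4), giving the overall T(s)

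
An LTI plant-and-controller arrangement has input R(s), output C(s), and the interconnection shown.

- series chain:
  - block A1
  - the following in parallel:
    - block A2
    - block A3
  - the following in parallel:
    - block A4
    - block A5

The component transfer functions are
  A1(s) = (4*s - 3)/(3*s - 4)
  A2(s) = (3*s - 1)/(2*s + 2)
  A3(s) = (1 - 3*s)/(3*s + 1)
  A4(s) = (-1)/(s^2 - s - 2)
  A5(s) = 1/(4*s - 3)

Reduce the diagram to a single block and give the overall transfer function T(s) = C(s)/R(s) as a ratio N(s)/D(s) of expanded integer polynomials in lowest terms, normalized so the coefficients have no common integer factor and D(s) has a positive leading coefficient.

Answer: (3*s^4 - 19*s^3 + 24*s^2 - 9*s + 1)/(18*s^5 - 18*s^4 - 62*s^3 + 18*s^2 + 60*s + 16)

Working:
[1] combine A2, A3 in parallel = (3*s^2 - 4*s + 1)/(6*s^2 + 8*s + 2)
[2] parallel reduction of A4, A5 = (s^2 - 5*s + 1)/(4*s^3 - 7*s^2 - 5*s + 6)
[3] series reduction of A1, (A2+A3), (A4+A5), giving the overall T(s)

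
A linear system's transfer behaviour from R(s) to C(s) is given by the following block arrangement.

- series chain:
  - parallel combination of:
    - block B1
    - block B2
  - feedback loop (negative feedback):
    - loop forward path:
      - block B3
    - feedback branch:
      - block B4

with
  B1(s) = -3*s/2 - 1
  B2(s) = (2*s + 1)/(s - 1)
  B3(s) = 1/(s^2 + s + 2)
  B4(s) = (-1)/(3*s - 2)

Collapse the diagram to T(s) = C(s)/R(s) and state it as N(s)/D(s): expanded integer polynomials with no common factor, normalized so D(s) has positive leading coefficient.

1. reduce the parallel group B1, B2 = (-3*s^2 + 5*s + 4)/(2*s - 2)
2. collapse the loop (B3 forward, B4 return) = (3*s - 2)/(3*s^3 + s^2 + 4*s - 5)
3. multiply (B1+B2), [B3/(1+B3*B4)] (series): this yields T(s), and no further normalization is needed

Final answer: (-9*s^3 + 21*s^2 + 2*s - 8)/(6*s^4 - 4*s^3 + 6*s^2 - 18*s + 10)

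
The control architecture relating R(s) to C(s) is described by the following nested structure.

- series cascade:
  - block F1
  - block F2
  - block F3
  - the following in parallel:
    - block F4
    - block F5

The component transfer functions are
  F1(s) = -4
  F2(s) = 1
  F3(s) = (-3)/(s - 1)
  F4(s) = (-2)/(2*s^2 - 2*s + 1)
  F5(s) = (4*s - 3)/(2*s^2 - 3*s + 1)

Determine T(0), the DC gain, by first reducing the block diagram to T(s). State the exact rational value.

Step 1: add F4, F5 (parallel) gives (8*s^3 - 18*s^2 + 16*s - 5)/(4*s^4 - 10*s^3 + 10*s^2 - 5*s + 1)
Step 2: cascade F1, F2, F3, (F4+F5) gives (96*s^3 - 216*s^2 + 192*s - 60)/(4*s^5 - 14*s^4 + 20*s^3 - 15*s^2 + 6*s - 1)
DC gain: substitute s = 0 into T(s) from step 2: T(0) = -60/(-1) = 60.

Answer: 60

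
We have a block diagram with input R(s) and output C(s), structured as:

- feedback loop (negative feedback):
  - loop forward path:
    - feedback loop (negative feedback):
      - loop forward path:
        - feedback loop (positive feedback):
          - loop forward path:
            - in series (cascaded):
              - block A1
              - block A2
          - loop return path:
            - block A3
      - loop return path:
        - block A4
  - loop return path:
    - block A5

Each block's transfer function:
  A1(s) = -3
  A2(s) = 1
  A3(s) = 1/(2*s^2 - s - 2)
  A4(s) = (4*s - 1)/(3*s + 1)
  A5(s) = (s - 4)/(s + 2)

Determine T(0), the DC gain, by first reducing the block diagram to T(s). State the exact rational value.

First reduce the diagram to T(s).

[1] cascade A1, A2: -3
[2] reduce the feedback loop with forward (A1*A2) and return A3: (-6*s^2 + 3*s + 6)/(2*s^2 - s + 1)
[3] reduce the feedback loop with forward [(A1*A2)/(1-(A1*A2)*A3)] and return A4: (18*s^3 - 3*s^2 - 21*s - 6)/(18*s^3 - 17*s^2 - 23*s + 5)
[4] collapse the loop ([[(A1*A2)/(1-(A1*A2)*A3)]/(1+[(A1*A2)/(1-(A1*A2)*A3)]*A4)] forward, A5 return): (18*s^4 + 33*s^3 - 27*s^2 - 48*s - 12)/(36*s^4 - 56*s^3 - 66*s^2 + 37*s + 34)
That last expression is T(s); at s = 0 only the constant terms survive, so T(0) = -12/34 = -6/17.

Answer: -6/17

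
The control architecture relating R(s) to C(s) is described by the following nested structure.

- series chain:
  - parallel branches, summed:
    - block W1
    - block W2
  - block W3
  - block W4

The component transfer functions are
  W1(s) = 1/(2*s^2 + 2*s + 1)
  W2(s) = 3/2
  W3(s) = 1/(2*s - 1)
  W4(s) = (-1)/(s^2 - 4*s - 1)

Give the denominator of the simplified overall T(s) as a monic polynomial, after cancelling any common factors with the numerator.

Reducing step by step:

Step 1. add W1, W2 (parallel); result (6*s^2 + 6*s + 5)/(4*s^2 + 4*s + 2)
Step 2. reduce the series chain (W1+W2), W3, W4; result (-6*s^2 - 6*s - 5)/(8*s^5 - 28*s^4 - 24*s^3 - 6*s^2 + 8*s + 2)
Step 2 gives the fully reduced T(s), with no common factor left to cancel. The denominator's leading coefficient is 8, so divide each of its coefficients by 8 to get the monic form.

Answer: s^5 - 7*s^4/2 - 3*s^3 - 3*s^2/4 + s + 1/4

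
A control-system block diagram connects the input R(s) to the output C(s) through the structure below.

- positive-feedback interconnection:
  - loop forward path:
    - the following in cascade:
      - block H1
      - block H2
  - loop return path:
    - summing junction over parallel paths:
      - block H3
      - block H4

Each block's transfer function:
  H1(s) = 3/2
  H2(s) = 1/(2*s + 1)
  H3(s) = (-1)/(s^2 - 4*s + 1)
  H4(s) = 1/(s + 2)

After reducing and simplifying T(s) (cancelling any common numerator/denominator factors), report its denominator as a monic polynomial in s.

Step 1. multiply H1, H2 (series) gives 3/(4*s + 2)
Step 2. add H3, H4 (parallel) gives (s^2 - 5*s - 1)/(s^3 - 2*s^2 - 7*s + 2)
Step 3. feedback reduction of (H1*H2), (H3+H4) gives (3*s^3 - 6*s^2 - 21*s + 6)/(4*s^4 - 6*s^3 - 35*s^2 + 9*s + 7)
Step 3 gives the fully reduced T(s), with no common factor left to cancel. The denominator's leading coefficient is 4, so divide each of its coefficients by 4 to get the monic form.

Final answer: s^4 - 3*s^3/2 - 35*s^2/4 + 9*s/4 + 7/4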